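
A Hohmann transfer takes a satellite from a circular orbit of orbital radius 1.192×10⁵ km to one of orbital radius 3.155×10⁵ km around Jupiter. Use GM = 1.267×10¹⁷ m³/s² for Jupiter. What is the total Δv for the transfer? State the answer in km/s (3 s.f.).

r₁ = 1.192×10⁵ km = 1.192×10⁸ m.
r₂ = 3.155×10⁵ km = 3.155×10⁸ m.
Transfer ellipse a_t = (r₁ + r₂)/2 = 2.174×10⁸ m.
At r₁: circular v_c1 = √(μ/r₁) = 32600 m/s; transfer-perijove v_p = √[μ(2/r₁ − 1/a_t)] = 39280 m/s.
Δv₁ = v_p − v_c1 = 6677 m/s.
At r₂: circular v_c2 = √(μ/r₂) = 20040 m/s; transfer-apojove v_a = √[μ(2/r₂ − 1/a_t)] = 14840 m/s.
Δv₂ = v_c2 − v_a = 5199 m/s.
Total Δv = Δv₁ + Δv₂ = 11880 m/s = 11.88 km/s.

Δv_total ≈ 11.9 km/s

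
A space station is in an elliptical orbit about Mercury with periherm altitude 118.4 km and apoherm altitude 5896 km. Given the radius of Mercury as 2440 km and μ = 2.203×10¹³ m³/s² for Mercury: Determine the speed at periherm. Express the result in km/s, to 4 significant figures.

v ≈ 3.630 km/s

r_p = 2440 + 118.4 = 2558.4 km = 2.5584×10⁶ m.
r_a = 2440 + 5896 = 8336.0 km = 8.3360×10⁶ m.
Semi-major axis a = (r_p + r_a)/2 = 5447.2 km = 5.447×10⁶ m.
Vis-viva: v² = μ(2/r − 1/a) = 2.203×10¹³ × (7.817×10⁻⁷ − 1.836×10⁻⁷) = 1.318×10⁷ m²/s².
v = 3630 m/s = 3.630 km/s.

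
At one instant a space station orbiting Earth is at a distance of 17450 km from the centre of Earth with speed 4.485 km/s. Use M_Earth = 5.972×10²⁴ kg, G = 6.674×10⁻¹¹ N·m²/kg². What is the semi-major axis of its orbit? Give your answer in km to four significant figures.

μ = GM = 6.674×10⁻¹¹ × 5.972×10²⁴ = 3.986×10¹⁴ m³/s².
r = 1.745×10⁷ m.
Vis-viva rearranged: 1/a = 2/r − v²/μ = 1.146×10⁻⁷ − 5.047×10⁻⁸ = 6.414×10⁻⁸ m⁻¹.
a = 1.559×10⁷ m = 15590 km.

a ≈ 15590 km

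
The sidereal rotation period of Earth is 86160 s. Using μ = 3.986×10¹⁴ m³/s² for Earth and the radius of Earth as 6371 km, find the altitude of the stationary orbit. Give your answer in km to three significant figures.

h_sync ≈ 35800 km

A synchronous orbit has period T, so by Kepler's third law a = (μT²/4π²)^(1/3).
μT²/4π² = 3.986×10¹⁴ × (8.616×10⁴)² / 39.48 = 7.495×10²² m³.
a = 4.216×10⁷ m = 42163 km.
Altitude h = a − R = 42163 − 6371 = 35792 km.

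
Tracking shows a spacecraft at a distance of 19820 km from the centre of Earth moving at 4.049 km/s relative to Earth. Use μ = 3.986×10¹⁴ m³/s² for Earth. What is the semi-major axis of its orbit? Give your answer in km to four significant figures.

a ≈ 16730 km

r = 1.982×10⁷ m.
Vis-viva rearranged: 1/a = 2/r − v²/μ = 1.009×10⁻⁷ − 4.113×10⁻⁸ = 5.978×10⁻⁸ m⁻¹.
a = 1.673×10⁷ m = 16729 km.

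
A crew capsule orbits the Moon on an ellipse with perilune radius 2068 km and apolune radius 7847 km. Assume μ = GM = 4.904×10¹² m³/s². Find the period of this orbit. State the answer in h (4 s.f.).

Semi-major axis a = (r_p + r_a)/2 = (2068.0 + 7847.0)/2 = 4957.5 km = 4.958×10⁶ m.
By Kepler's third law T = 2π√(a³/μ) = 2π × 4.984×10³ = 3.132×10⁴ s.
= 8.700 h.

T ≈ 8.700 h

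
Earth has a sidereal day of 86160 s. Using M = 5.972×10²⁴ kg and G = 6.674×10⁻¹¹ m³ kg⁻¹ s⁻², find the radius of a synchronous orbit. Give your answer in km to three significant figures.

μ = GM = 6.674×10⁻¹¹ × 5.972×10²⁴ = 3.986×10¹⁴ m³/s².
A synchronous orbit has period T, so by Kepler's third law a = (μT²/4π²)^(1/3).
μT²/4π² = 3.986×10¹⁴ × (8.616×10⁴)² / 39.48 = 7.495×10²² m³.
a = 4.216×10⁷ m = 42162 km.

r_sync ≈ 42200 km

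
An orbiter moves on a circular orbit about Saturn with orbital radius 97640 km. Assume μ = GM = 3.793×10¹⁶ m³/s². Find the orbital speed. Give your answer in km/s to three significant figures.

v ≈ 19.7 km/s

r = 97640 km = 9.764×10⁷ m.
For a circular orbit v = √(μ/r) = √(3.793×10¹⁶ / 9.764×10⁷) = √(3.885×10⁸) = 19710 m/s.
That is 19.71 km/s.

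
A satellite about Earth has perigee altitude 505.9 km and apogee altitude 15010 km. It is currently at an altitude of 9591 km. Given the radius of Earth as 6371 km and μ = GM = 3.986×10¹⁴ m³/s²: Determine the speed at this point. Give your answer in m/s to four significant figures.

r_p = 6371 + 505.9 = 6876.9 km = 6.8769×10⁶ m.
r_a = 6371 + 15010 = 21381 km = 2.1381×10⁷ m.
r = 6371 + 9591 = 15962 km = 1.596×10⁷ m.
Semi-major axis a = (r_p + r_a)/2 = 14129 km = 1.413×10⁷ m.
Vis-viva: v² = μ(2/r − 1/a) = 3.986×10¹⁴ × (1.253×10⁻⁷ − 7.078×10⁻⁸) = 2.173×10⁷ m²/s².
v = 4662 m/s.

v ≈ 4662 m/s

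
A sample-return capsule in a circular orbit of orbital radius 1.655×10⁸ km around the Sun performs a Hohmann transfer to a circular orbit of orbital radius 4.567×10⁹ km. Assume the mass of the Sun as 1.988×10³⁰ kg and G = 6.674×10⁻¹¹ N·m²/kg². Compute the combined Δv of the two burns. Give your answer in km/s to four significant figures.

Δv_total ≈ 14.99 km/s

μ = GM = 6.674×10⁻¹¹ × 1.988×10³⁰ = 1.327×10²⁰ m³/s².
r₁ = 1.655×10⁸ km = 1.655×10¹¹ m.
r₂ = 4.567×10⁹ km = 4.567×10¹² m.
Transfer ellipse a_t = (r₁ + r₂)/2 = 2.366×10¹² m.
At r₁: circular v_c1 = √(μ/r₁) = 28310 m/s; transfer-perihelion v_p = √[μ(2/r₁ − 1/a_t)] = 39340 m/s.
Δv₁ = v_p − v_c1 = 11020 m/s.
At r₂: circular v_c2 = √(μ/r₂) = 5390 m/s; transfer-aphelion v_a = √[μ(2/r₂ − 1/a_t)] = 1425 m/s.
Δv₂ = v_c2 − v_a = 3965 m/s.
Total Δv = Δv₁ + Δv₂ = 14990 m/s = 14.99 km/s.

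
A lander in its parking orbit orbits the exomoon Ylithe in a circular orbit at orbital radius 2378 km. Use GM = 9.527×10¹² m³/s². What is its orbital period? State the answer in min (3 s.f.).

r = 2378 km = 2.378×10⁶ m.
Kepler's third law: T = 2π√(r³/μ) = 2π√((2.378×10⁶)³ / 9.527×10¹²).
r³/μ = 1.411×10⁶ s², so T = 2π × 1.188×10³ = 7.465×10³ s.
Converting: 7.465×10³ s ÷ 60.00 = 124.4 min.

T ≈ 124 min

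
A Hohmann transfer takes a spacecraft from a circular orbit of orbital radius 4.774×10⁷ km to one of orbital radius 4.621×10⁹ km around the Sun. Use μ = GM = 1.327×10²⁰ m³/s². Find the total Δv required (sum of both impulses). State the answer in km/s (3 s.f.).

r₁ = 4.774×10⁷ km = 4.774×10¹⁰ m.
r₂ = 4.621×10⁹ km = 4.621×10¹² m.
Transfer ellipse a_t = (r₁ + r₂)/2 = 2.334×10¹² m.
At r₁: circular v_c1 = √(μ/r₁) = 52720 m/s; transfer-perihelion v_p = √[μ(2/r₁ − 1/a_t)] = 74180 m/s.
Δv₁ = v_p − v_c1 = 21460 m/s.
At r₂: circular v_c2 = √(μ/r₂) = 5359 m/s; transfer-aphelion v_a = √[μ(2/r₂ − 1/a_t)] = 766.3 m/s.
Δv₂ = v_c2 − v_a = 4592 m/s.
Total Δv = Δv₁ + Δv₂ = 26050 m/s = 26.05 km/s.

Δv_total ≈ 26.0 km/s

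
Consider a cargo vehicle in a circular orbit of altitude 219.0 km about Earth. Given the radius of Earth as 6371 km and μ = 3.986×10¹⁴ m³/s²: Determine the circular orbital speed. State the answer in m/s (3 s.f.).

r = 6371 + 219.0 = 6590.0 km = 6.5900×10⁶ m.
For a circular orbit v = √(μ/r) = √(3.986×10¹⁴ / 6.590×10⁶) = √(6.049×10⁷) = 7777 m/s.

v ≈ 7780 m/s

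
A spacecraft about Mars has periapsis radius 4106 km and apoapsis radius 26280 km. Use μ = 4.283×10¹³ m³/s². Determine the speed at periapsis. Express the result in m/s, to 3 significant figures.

v ≈ 4250 m/s

Semi-major axis a = (r_p + r_a)/2 = 15193 km = 1.519×10⁷ m.
Vis-viva: v² = μ(2/r − 1/a) = 4.283×10¹³ × (4.871×10⁻⁷ − 6.582×10⁻⁸) = 1.804×10⁷ m²/s².
v = 4248 m/s.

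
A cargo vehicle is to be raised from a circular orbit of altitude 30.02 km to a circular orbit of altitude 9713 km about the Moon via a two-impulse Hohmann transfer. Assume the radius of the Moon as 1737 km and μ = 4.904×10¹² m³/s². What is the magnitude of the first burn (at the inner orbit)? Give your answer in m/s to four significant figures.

Δv ≈ 526.9 m/s

r₁ = 1737 + 30.02 = 1767.0 km = 1.7670×10⁶ m.
r₂ = 1737 + 9713 = 11450 km = 1.1450×10⁷ m.
Transfer ellipse a_t = (r₁ + r₂)/2 = 6.609×10⁶ m.
At r₁: circular v_c1 = √(μ/r₁) = 1666 m/s; transfer-perilune v_p = √[μ(2/r₁ − 1/a_t)] = 2193 m/s.
Δv₁ = v_p − v_c1 = 526.9 m/s.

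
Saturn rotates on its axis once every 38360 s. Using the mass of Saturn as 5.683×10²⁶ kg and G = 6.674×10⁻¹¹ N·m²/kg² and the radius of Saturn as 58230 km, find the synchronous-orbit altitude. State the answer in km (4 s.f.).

μ = GM = 6.674×10⁻¹¹ × 5.683×10²⁶ = 3.793×10¹⁶ m³/s².
A synchronous orbit has period T, so by Kepler's third law a = (μT²/4π²)^(1/3).
μT²/4π² = 3.793×10¹⁶ × (3.836×10⁴)² / 39.48 = 1.414×10²⁴ m³.
a = 1.122×10⁸ m = 1.1223×10⁵ km.
Altitude h = a − R = 1.1223×10⁵ − 58230 = 54003 km.

h_sync ≈ 54000 km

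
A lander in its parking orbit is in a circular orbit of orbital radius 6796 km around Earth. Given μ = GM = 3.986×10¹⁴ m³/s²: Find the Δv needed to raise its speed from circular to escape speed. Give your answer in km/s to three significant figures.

Δv ≈ 3.17 km/s

r = 6796 km = 6.796×10⁶ m.
Circular speed v_c = √(μ/r) = 7658 m/s.
Escape speed v_esc = √(2μ/r) = √2 × v_c = 10830 m/s.
Δv = v_esc − v_c = 3172 m/s = 3.172 km/s.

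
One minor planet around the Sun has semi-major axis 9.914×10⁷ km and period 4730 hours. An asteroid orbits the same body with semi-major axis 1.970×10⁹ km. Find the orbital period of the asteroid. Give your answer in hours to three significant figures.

T₂ ≈ 4.19×10⁵ hours

Kepler's third law: T² ∝ a³, so T₂ = T₁ (a₂/a₁)^(3/2).
a₂/a₁ = 19.87, (a₂/a₁)^(3/2) = 88.58.
T₂ = 4730 × 88.58 = 4.190×10⁵ hours.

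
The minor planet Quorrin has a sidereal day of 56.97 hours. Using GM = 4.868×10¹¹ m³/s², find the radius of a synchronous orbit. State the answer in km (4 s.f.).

r_sync ≈ 8035 km

T = 56.97 hours = 2.051×10⁵ s.
A synchronous orbit has period T, so by Kepler's third law a = (μT²/4π²)^(1/3).
μT²/4π² = 4.868×10¹¹ × (2.051×10⁵)² / 39.48 = 5.187×10²⁰ m³.
a = 8.035×10⁶ m = 8034.6 km.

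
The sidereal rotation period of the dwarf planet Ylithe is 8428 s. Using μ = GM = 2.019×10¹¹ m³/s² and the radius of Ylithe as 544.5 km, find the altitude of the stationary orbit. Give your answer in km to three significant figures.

A synchronous orbit has period T, so by Kepler's third law a = (μT²/4π²)^(1/3).
μT²/4π² = 2.019×10¹¹ × (8.428×10³)² / 39.48 = 3.633×10¹⁷ m³.
a = 7.135×10⁵ m = 713.52 km.
Altitude h = a − R = 713.52 − 544.5 = 169.02 km.

h_sync ≈ 169 km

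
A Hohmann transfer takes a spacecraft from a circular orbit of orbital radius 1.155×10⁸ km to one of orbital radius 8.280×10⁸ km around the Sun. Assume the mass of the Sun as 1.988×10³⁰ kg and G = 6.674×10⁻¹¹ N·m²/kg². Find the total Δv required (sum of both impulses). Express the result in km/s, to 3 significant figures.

μ = GM = 6.674×10⁻¹¹ × 1.988×10³⁰ = 1.327×10²⁰ m³/s².
r₁ = 1.155×10⁸ km = 1.155×10¹¹ m.
r₂ = 8.280×10⁸ km = 8.280×10¹¹ m.
Transfer ellipse a_t = (r₁ + r₂)/2 = 4.718×10¹¹ m.
At r₁: circular v_c1 = √(μ/r₁) = 33890 m/s; transfer-perihelion v_p = √[μ(2/r₁ − 1/a_t)] = 44900 m/s.
Δv₁ = v_p − v_c1 = 11010 m/s.
At r₂: circular v_c2 = √(μ/r₂) = 12660 m/s; transfer-aphelion v_a = √[μ(2/r₂ − 1/a_t)] = 6264 m/s.
Δv₂ = v_c2 − v_a = 6395 m/s.
Total Δv = Δv₁ + Δv₂ = 17400 m/s = 17.40 km/s.

Δv_total ≈ 17.4 km/s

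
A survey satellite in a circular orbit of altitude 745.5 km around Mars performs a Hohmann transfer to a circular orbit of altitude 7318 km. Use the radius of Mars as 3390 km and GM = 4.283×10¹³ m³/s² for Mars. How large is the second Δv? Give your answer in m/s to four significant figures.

Δv ≈ 507.1 m/s

r₁ = 3390 + 745.5 = 4135.5 km = 4.1355×10⁶ m.
r₂ = 3390 + 7318 = 10708 km = 1.0708×10⁷ m.
Transfer ellipse a_t = (r₁ + r₂)/2 = 7.422×10⁶ m.
At r₁: circular v_c1 = √(μ/r₁) = 3218 m/s; transfer-periapsis v_p = √[μ(2/r₁ − 1/a_t)] = 3866 m/s.
At r₂: circular v_c2 = √(μ/r₂) = 2000 m/s; transfer-apoapsis v_a = √[μ(2/r₂ − 1/a_t)] = 1493 m/s.
Δv₂ = v_c2 − v_a = 507.1 m/s.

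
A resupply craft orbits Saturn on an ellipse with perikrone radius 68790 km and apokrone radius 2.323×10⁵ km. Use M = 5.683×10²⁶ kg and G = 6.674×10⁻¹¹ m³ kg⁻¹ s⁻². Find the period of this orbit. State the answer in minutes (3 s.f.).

μ = GM = 6.674×10⁻¹¹ × 5.683×10²⁶ = 3.793×10¹⁶ m³/s².
Semi-major axis a = (r_p + r_a)/2 = (68790 + 2.3230×10⁵)/2 = 1.5054×10⁵ km = 1.505×10⁸ m.
By Kepler's third law T = 2π√(a³/μ) = 2π × 9.485×10³ = 5.959×10⁴ s.
= 993.2 minutes.

T ≈ 993 minutes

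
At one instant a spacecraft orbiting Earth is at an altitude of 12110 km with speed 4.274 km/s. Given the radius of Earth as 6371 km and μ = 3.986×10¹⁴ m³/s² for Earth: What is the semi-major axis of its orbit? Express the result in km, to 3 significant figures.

r = 6371 + 12110 = 18481 km = 1.848×10⁷ m.
Vis-viva rearranged: 1/a = 2/r − v²/μ = 1.082×10⁻⁷ − 4.583×10⁻⁸ = 6.239×10⁻⁸ m⁻¹.
a = 1.603×10⁷ m = 16028 km.

a ≈ 16000 km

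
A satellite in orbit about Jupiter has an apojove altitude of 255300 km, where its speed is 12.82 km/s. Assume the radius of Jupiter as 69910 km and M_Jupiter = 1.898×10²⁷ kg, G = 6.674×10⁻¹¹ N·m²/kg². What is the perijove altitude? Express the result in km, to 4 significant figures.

perijove altitude ≈ 17050 km

μ = GM = 6.674×10⁻¹¹ × 1.898×10²⁷ = 1.267×10¹⁷ m³/s².
r_a = 69910 + 255300 = 3.2521×10⁵ km = 3.252×10⁸ m.
Specific energy ε = v²/2 − μ/r = -3.073×10⁸ J/kg, so a = −μ/(2ε) = 2.061×10⁸ m.
The apsides satisfy r_p + r_a = 2a, so the perijove radius is 2a − r_a = 8.696×10⁷ m = 86956 km.
Perijove altitude = 86956 − 69910 = 17046 km.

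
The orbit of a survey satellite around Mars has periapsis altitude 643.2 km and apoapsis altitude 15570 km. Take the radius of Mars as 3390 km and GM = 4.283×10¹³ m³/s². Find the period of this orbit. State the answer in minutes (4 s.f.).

T ≈ 623.7 minutes

r_p = 3390 + 643.2 = 4033.2 km = 4.0332×10⁶ m.
r_a = 3390 + 15570 = 18960 km = 1.8960×10⁷ m.
Semi-major axis a = (r_p + r_a)/2 = (4033.2 + 18960)/2 = 11497 km = 1.150×10⁷ m.
By Kepler's third law T = 2π√(a³/μ) = 2π × 5.956×10³ = 3.742×10⁴ s.
= 623.7 minutes.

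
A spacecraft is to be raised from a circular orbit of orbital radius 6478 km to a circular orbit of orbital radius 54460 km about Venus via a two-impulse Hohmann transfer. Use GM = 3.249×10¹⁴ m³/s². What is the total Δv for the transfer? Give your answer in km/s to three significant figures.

Δv_total ≈ 3.70 km/s

r₁ = 6478 km = 6.478×10⁶ m.
r₂ = 54460 km = 5.446×10⁷ m.
Transfer ellipse a_t = (r₁ + r₂)/2 = 3.047×10⁷ m.
At r₁: circular v_c1 = √(μ/r₁) = 7082 m/s; transfer-periapsis v_p = √[μ(2/r₁ − 1/a_t)] = 9468 m/s.
Δv₁ = v_p − v_c1 = 2386 m/s.
At r₂: circular v_c2 = √(μ/r₂) = 2443 m/s; transfer-apoapsis v_a = √[μ(2/r₂ − 1/a_t)] = 1126 m/s.
Δv₂ = v_c2 − v_a = 1316 m/s.
Total Δv = Δv₁ + Δv₂ = 3702 m/s = 3.702 km/s.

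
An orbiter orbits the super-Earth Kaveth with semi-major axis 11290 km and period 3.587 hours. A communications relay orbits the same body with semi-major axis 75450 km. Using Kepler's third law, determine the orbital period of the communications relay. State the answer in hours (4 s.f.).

Kepler's third law: T² ∝ a³, so T₂ = T₁ (a₂/a₁)^(3/2).
a₂/a₁ = 6.683, (a₂/a₁)^(3/2) = 17.28.
T₂ = 3.587 × 17.28 = 61.97 hours.

T₂ ≈ 61.97 hours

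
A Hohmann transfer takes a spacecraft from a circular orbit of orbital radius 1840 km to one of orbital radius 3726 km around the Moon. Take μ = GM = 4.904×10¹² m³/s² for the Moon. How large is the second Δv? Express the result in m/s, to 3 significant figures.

r₁ = 1840 km = 1.840×10⁶ m.
r₂ = 3726 km = 3.726×10⁶ m.
Transfer ellipse a_t = (r₁ + r₂)/2 = 2.783×10⁶ m.
At r₁: circular v_c1 = √(μ/r₁) = 1633 m/s; transfer-perilune v_p = √[μ(2/r₁ − 1/a_t)] = 1889 m/s.
At r₂: circular v_c2 = √(μ/r₂) = 1147 m/s; transfer-apolune v_a = √[μ(2/r₂ − 1/a_t)] = 932.8 m/s.
Δv₂ = v_c2 − v_a = 214.4 m/s.

Δv ≈ 214 m/s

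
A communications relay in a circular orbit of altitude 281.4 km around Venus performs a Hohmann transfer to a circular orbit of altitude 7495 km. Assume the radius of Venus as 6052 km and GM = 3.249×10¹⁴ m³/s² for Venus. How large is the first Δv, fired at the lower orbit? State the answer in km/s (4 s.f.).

r₁ = 6052 + 281.4 = 6333.4 km = 6.3334×10⁶ m.
r₂ = 6052 + 7495 = 13547 km = 1.3547×10⁷ m.
Transfer ellipse a_t = (r₁ + r₂)/2 = 9.940×10⁶ m.
At r₁: circular v_c1 = √(μ/r₁) = 7162 m/s; transfer-periapsis v_p = √[μ(2/r₁ − 1/a_t)] = 8361 m/s.
Δv₁ = v_p − v_c1 = 1199 m/s.
= 1.199 km/s.

Δv ≈ 1.199 km/s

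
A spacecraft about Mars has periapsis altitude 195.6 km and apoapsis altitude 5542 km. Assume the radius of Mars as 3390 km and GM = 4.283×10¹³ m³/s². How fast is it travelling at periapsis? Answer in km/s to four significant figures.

r_p = 3390 + 195.6 = 3585.6 km = 3.5856×10⁶ m.
r_a = 3390 + 5542 = 8932.0 km = 8.9320×10⁶ m.
Semi-major axis a = (r_p + r_a)/2 = 6258.8 km = 6.259×10⁶ m.
Vis-viva: v² = μ(2/r − 1/a) = 4.283×10¹³ × (5.578×10⁻⁷ − 1.598×10⁻⁷) = 1.705×10⁷ m²/s².
v = 4129 m/s = 4.129 km/s.

v ≈ 4.129 km/s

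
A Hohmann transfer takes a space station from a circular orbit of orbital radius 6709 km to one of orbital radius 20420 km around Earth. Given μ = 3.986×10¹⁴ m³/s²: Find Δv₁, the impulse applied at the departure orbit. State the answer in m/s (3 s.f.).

Δv ≈ 1750 m/s

r₁ = 6709 km = 6.709×10⁶ m.
r₂ = 20420 km = 2.042×10⁷ m.
Transfer ellipse a_t = (r₁ + r₂)/2 = 1.356×10⁷ m.
At r₁: circular v_c1 = √(μ/r₁) = 7708 m/s; transfer-perigee v_p = √[μ(2/r₁ − 1/a_t)] = 9457 m/s.
Δv₁ = v_p − v_c1 = 1749 m/s.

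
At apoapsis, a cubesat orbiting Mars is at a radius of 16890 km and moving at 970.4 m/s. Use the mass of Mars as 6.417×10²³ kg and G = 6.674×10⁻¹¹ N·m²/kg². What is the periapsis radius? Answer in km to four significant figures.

μ = GM = 6.674×10⁻¹¹ × 6.417×10²³ = 4.283×10¹³ m³/s².
r_a = 1.689×10⁷ m.
Specific energy ε = v²/2 − μ/r = -2.065×10⁶ J/kg, so a = −μ/(2ε) = 1.037×10⁷ m.
The apsides satisfy r_p + r_a = 2a, so the periapsis radius is 2a − r_a = 3.851×10⁶ m = 3851.4 km.

periapsis radius ≈ 3851 km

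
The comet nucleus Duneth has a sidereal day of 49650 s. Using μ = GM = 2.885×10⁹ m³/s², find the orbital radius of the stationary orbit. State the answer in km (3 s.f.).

A synchronous orbit has period T, so by Kepler's third law a = (μT²/4π²)^(1/3).
μT²/4π² = 2.885×10⁹ × (4.965×10⁴)² / 39.48 = 1.801×10¹⁷ m³.
a = 5.648×10⁵ m = 564.77 km.

r_sync ≈ 565 km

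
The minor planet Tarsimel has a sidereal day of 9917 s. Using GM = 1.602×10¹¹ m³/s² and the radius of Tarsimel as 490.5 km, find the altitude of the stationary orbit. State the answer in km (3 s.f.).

A synchronous orbit has period T, so by Kepler's third law a = (μT²/4π²)^(1/3).
μT²/4π² = 1.602×10¹¹ × (9.917×10³)² / 39.48 = 3.991×10¹⁷ m³.
a = 7.362×10⁵ m = 736.24 km.
Altitude h = a − R = 736.24 − 490.5 = 245.74 km.

h_sync ≈ 246 km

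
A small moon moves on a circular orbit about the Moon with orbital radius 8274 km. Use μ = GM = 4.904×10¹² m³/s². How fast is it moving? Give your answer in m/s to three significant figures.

v ≈ 770 m/s

r = 8274 km = 8.274×10⁶ m.
For a circular orbit v = √(μ/r) = √(4.904×10¹² / 8.274×10⁶) = √(5.927×10⁵) = 769.9 m/s.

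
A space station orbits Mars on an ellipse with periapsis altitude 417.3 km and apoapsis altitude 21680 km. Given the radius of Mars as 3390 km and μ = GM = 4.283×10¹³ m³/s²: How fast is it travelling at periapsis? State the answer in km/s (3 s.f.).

r_p = 3390 + 417.3 = 3807.3 km = 3.8073×10⁶ m.
r_a = 3390 + 21680 = 25070 km = 2.5070×10⁷ m.
Semi-major axis a = (r_p + r_a)/2 = 14439 km = 1.444×10⁷ m.
Vis-viva: v² = μ(2/r − 1/a) = 4.283×10¹³ × (5.253×10⁻⁷ − 6.926×10⁻⁸) = 1.953×10⁷ m²/s².
v = 4420 m/s = 4.420 km/s.

v ≈ 4.42 km/s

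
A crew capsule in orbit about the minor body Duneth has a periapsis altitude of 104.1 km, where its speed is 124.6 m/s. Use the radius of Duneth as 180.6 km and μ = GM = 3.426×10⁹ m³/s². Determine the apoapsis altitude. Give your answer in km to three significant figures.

r_p = 180.6 + 104.1 = 284.70 km = 2.847×10⁵ m.
Specific energy ε = v²/2 − μ/r = -4.271×10³ J/kg, so a = −μ/(2ε) = 4.011×10⁵ m.
The apsides satisfy r_p + r_a = 2a, so the apoapsis radius is 2a − r_p = 5.174×10⁵ m = 517.43 km.
Apoapsis altitude = 517.43 − 180.6 = 336.83 km.

apoapsis altitude ≈ 337 km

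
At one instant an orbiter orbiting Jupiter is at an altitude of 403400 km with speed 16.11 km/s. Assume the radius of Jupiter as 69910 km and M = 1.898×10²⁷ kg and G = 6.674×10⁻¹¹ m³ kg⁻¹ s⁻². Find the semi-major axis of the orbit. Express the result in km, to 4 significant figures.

μ = GM = 6.674×10⁻¹¹ × 1.898×10²⁷ = 1.267×10¹⁷ m³/s².
r = 69910 + 403400 = 4.7331×10⁵ km = 4.733×10⁸ m.
Specific orbital energy ε = v²/2 − μ/r = (16110)²/2 − 1.267×10¹⁷/4.733×10⁸ = -1.379×10⁸ J/kg.
Since ε = −μ/(2a), a = −μ/(2ε) = 4.594×10⁸ m = 4.5941×10⁵ km.

a ≈ 4.594×10⁵ km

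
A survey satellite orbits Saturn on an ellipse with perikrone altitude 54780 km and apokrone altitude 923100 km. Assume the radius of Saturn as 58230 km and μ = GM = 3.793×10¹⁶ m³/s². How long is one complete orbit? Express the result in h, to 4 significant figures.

T ≈ 114.7 h

r_p = 58230 + 54780 = 113010 km = 1.1301×10⁸ m.
r_a = 58230 + 923100 = 981330 km = 9.8133×10⁸ m.
Semi-major axis a = (r_p + r_a)/2 = (1.1301×10⁵ + 9.8133×10⁵)/2 = 5.4717×10⁵ km = 5.472×10⁸ m.
By Kepler's third law T = 2π√(a³/μ) = 2π × 6.572×10⁴ = 4.129×10⁵ s.
= 114.7 h.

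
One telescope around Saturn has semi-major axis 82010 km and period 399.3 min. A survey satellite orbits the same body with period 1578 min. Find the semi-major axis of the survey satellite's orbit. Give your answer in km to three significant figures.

Kepler's third law: a³ ∝ T², so a₂ = a₁ (T₂/T₁)^(2/3).
T₂/T₁ = 3.952, (T₂/T₁)^(2/3) = 2.500.
a₂ = 82010 × 2.500 = 2.050×10⁵ km.

a₂ ≈ 2.05×10⁵ km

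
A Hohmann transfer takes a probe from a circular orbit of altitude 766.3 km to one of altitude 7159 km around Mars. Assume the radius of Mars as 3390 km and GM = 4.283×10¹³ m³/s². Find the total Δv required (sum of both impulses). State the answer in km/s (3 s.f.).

Δv_total ≈ 1.13 km/s

r₁ = 3390 + 766.3 = 4156.3 km = 4.1563×10⁶ m.
r₂ = 3390 + 7159 = 10549 km = 1.0549×10⁷ m.
Transfer ellipse a_t = (r₁ + r₂)/2 = 7.353×10⁶ m.
At r₁: circular v_c1 = √(μ/r₁) = 3210 m/s; transfer-periapsis v_p = √[μ(2/r₁ − 1/a_t)] = 3845 m/s.
Δv₁ = v_p − v_c1 = 635.0 m/s.
At r₂: circular v_c2 = √(μ/r₂) = 2015 m/s; transfer-apoapsis v_a = √[μ(2/r₂ − 1/a_t)] = 1515 m/s.
Δv₂ = v_c2 − v_a = 500.0 m/s.
Total Δv = Δv₁ + Δv₂ = 1135 m/s = 1.135 km/s.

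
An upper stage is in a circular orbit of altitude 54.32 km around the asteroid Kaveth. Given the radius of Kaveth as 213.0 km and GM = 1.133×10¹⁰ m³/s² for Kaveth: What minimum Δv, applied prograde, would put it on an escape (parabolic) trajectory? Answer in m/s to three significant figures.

Δv ≈ 85.3 m/s

r = 213.0 + 54.32 = 267.32 km = 2.6732×10⁵ m.
Circular speed v_c = √(μ/r) = 205.9 m/s.
Escape speed v_esc = √(2μ/r) = √2 × v_c = 291.1 m/s.
Δv = v_esc − v_c = 85.28 m/s.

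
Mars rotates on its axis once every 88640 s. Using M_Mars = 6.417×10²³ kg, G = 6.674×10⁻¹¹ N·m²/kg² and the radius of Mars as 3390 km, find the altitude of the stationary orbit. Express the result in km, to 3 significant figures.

μ = GM = 6.674×10⁻¹¹ × 6.417×10²³ = 4.283×10¹³ m³/s².
A synchronous orbit has period T, so by Kepler's third law a = (μT²/4π²)^(1/3).
μT²/4π² = 4.283×10¹³ × (8.864×10⁴)² / 39.48 = 8.524×10²¹ m³.
a = 2.043×10⁷ m = 20427 km.
Altitude h = a − R = 20427 − 3390 = 17037 km.

h_sync ≈ 17000 km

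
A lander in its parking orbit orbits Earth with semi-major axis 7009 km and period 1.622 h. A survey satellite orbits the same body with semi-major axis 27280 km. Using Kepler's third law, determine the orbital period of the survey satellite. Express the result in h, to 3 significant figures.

Kepler's third law: T² ∝ a³, so T₂ = T₁ (a₂/a₁)^(3/2).
a₂/a₁ = 3.892, (a₂/a₁)^(3/2) = 7.679.
T₂ = 1.622 × 7.679 = 12.45 h.

T₂ ≈ 12.5 h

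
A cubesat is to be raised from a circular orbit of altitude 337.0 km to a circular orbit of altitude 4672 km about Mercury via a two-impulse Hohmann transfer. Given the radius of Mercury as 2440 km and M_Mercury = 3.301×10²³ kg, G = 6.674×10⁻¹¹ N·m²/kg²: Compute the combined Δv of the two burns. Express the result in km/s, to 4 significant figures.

Δv_total ≈ 1.002 km/s

μ = GM = 6.674×10⁻¹¹ × 3.301×10²³ = 2.203×10¹³ m³/s².
r₁ = 2440 + 337.0 = 2777.0 km = 2.7770×10⁶ m.
r₂ = 2440 + 4672 = 7112.0 km = 7.1120×10⁶ m.
Transfer ellipse a_t = (r₁ + r₂)/2 = 4.944×10⁶ m.
At r₁: circular v_c1 = √(μ/r₁) = 2817 m/s; transfer-periherm v_p = √[μ(2/r₁ − 1/a_t)] = 3378 m/s.
Δv₁ = v_p − v_c1 = 561.4 m/s.
At r₂: circular v_c2 = √(μ/r₂) = 1760 m/s; transfer-apoherm v_a = √[μ(2/r₂ − 1/a_t)] = 1319 m/s.
Δv₂ = v_c2 − v_a = 441.0 m/s.
Total Δv = Δv₁ + Δv₂ = 1002 m/s = 1.002 km/s.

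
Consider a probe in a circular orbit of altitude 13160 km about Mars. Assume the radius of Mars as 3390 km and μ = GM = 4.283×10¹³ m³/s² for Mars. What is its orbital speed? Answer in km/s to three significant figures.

v ≈ 1.61 km/s

r = 3390 + 13160 = 16550 km = 1.6550×10⁷ m.
For a circular orbit v = √(μ/r) = √(4.283×10¹³ / 1.655×10⁷) = √(2.588×10⁶) = 1609 m/s.
That is 1.609 km/s.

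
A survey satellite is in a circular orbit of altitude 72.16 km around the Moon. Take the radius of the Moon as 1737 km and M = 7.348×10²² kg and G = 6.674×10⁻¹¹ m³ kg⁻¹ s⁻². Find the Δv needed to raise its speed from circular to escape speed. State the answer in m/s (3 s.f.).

Δv ≈ 682 m/s

μ = GM = 6.674×10⁻¹¹ × 7.348×10²² = 4.904×10¹² m³/s².
r = 1737 + 72.16 = 1809.2 km = 1.8092×10⁶ m.
Circular speed v_c = √(μ/r) = 1646 m/s.
Escape speed v_esc = √(2μ/r) = √2 × v_c = 2328 m/s.
Δv = v_esc − v_c = 682.0 m/s.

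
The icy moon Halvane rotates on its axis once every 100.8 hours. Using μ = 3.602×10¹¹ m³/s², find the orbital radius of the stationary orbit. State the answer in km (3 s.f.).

T = 100.8 hours = 3.629×10⁵ s.
A synchronous orbit has period T, so by Kepler's third law a = (μT²/4π²)^(1/3).
μT²/4π² = 3.602×10¹¹ × (3.629×10⁵)² / 39.48 = 1.201×10²¹ m³.
a = 1.063×10⁷ m = 10631 km.

r_sync ≈ 10600 km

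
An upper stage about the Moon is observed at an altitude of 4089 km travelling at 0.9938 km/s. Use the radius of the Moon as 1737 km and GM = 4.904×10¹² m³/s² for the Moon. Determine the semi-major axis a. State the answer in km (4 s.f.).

r = 1737 + 4089 = 5826.0 km = 5.826×10⁶ m.
Vis-viva rearranged: 1/a = 2/r − v²/μ = 3.433×10⁻⁷ − 2.014×10⁻⁷ = 1.419×10⁻⁷ m⁻¹.
a = 7.048×10⁶ m = 7047.5 km.

a ≈ 7048 km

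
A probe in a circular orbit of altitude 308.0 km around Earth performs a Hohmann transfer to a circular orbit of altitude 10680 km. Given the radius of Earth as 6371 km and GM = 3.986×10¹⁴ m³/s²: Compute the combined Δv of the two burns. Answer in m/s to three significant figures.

Δv_total ≈ 2740 m/s

r₁ = 6371 + 308.0 = 6679.0 km = 6.6790×10⁶ m.
r₂ = 6371 + 10680 = 17051 km = 1.7051×10⁷ m.
Transfer ellipse a_t = (r₁ + r₂)/2 = 1.186×10⁷ m.
At r₁: circular v_c1 = √(μ/r₁) = 7725 m/s; transfer-perigee v_p = √[μ(2/r₁ − 1/a_t)] = 9261 m/s.
Δv₁ = v_p − v_c1 = 1536 m/s.
At r₂: circular v_c2 = √(μ/r₂) = 4835 m/s; transfer-apogee v_a = √[μ(2/r₂ − 1/a_t)] = 3628 m/s.
Δv₂ = v_c2 − v_a = 1207 m/s.
Total Δv = Δv₁ + Δv₂ = 2743 m/s.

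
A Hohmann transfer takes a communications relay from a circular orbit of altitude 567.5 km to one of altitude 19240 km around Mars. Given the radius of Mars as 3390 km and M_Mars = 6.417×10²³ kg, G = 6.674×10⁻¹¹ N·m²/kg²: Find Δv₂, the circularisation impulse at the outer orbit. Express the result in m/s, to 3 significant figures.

μ = GM = 6.674×10⁻¹¹ × 6.417×10²³ = 4.283×10¹³ m³/s².
r₁ = 3390 + 567.5 = 3957.5 km = 3.9575×10⁶ m.
r₂ = 3390 + 19240 = 22630 km = 2.2630×10⁷ m.
Transfer ellipse a_t = (r₁ + r₂)/2 = 1.329×10⁷ m.
At r₁: circular v_c1 = √(μ/r₁) = 3290 m/s; transfer-periapsis v_p = √[μ(2/r₁ − 1/a_t)] = 4292 m/s.
At r₂: circular v_c2 = √(μ/r₂) = 1376 m/s; transfer-apoapsis v_a = √[μ(2/r₂ − 1/a_t)] = 750.6 m/s.
Δv₂ = v_c2 − v_a = 625.1 m/s.

Δv ≈ 625 m/s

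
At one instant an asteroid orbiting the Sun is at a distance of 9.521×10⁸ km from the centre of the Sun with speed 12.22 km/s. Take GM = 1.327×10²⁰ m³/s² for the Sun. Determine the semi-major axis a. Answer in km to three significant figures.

r = 9.521×10¹¹ m.
Vis-viva rearranged: 1/a = 2/r − v²/μ = 2.101×10⁻¹² − 1.125×10⁻¹² = 9.753×10⁻¹³ m⁻¹.
a = 1.025×10¹² m = 1.0253×10⁹ km.

a ≈ 1.03×10⁹ km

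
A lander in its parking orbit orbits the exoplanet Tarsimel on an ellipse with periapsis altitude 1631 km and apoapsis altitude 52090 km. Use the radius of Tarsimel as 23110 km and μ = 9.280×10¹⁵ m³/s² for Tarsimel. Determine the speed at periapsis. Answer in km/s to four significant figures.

v ≈ 23.76 km/s

r_p = 23110 + 1631 = 24741 km = 2.4741×10⁷ m.
r_a = 23110 + 52090 = 75200 km = 7.5200×10⁷ m.
Semi-major axis a = (r_p + r_a)/2 = 49970 km = 4.997×10⁷ m.
Vis-viva: v² = μ(2/r − 1/a) = 9.280×10¹⁵ × (8.084×10⁻⁸ − 2.001×10⁻⁸) = 5.645×10⁸ m²/s².
v = 23760 m/s = 23.76 km/s.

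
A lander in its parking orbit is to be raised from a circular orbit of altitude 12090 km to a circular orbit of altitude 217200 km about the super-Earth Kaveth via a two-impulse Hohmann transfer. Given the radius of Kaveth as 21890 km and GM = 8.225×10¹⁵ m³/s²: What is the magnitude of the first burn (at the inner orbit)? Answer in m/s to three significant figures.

r₁ = 21890 + 12090 = 33980 km = 3.3980×10⁷ m.
r₂ = 21890 + 217200 = 239090 km = 2.3909×10⁸ m.
Transfer ellipse a_t = (r₁ + r₂)/2 = 1.365×10⁸ m.
At r₁: circular v_c1 = √(μ/r₁) = 15560 m/s; transfer-periapsis v_p = √[μ(2/r₁ − 1/a_t)] = 20590 m/s.
Δv₁ = v_p − v_c1 = 5030 m/s.

Δv ≈ 5030 m/s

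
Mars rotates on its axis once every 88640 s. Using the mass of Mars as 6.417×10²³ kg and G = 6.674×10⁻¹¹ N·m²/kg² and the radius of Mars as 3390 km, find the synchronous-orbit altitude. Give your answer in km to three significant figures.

μ = GM = 6.674×10⁻¹¹ × 6.417×10²³ = 4.283×10¹³ m³/s².
A synchronous orbit has period T, so by Kepler's third law a = (μT²/4π²)^(1/3).
μT²/4π² = 4.283×10¹³ × (8.864×10⁴)² / 39.48 = 8.524×10²¹ m³.
a = 2.043×10⁷ m = 20427 km.
Altitude h = a − R = 20427 − 3390 = 17037 km.

h_sync ≈ 17000 km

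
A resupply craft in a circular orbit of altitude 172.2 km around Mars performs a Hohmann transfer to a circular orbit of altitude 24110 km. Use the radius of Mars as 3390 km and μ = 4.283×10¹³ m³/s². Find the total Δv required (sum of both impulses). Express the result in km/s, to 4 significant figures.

r₁ = 3390 + 172.2 = 3562.2 km = 3.5622×10⁶ m.
r₂ = 3390 + 24110 = 27500 km = 2.7500×10⁷ m.
Transfer ellipse a_t = (r₁ + r₂)/2 = 1.553×10⁷ m.
At r₁: circular v_c1 = √(μ/r₁) = 3467 m/s; transfer-periapsis v_p = √[μ(2/r₁ − 1/a_t)] = 4614 m/s.
Δv₁ = v_p − v_c1 = 1147 m/s.
At r₂: circular v_c2 = √(μ/r₂) = 1248 m/s; transfer-apoapsis v_a = √[μ(2/r₂ − 1/a_t)] = 597.7 m/s.
Δv₂ = v_c2 − v_a = 650.3 m/s.
Total Δv = Δv₁ + Δv₂ = 1797 m/s = 1.797 km/s.

Δv_total ≈ 1.797 km/s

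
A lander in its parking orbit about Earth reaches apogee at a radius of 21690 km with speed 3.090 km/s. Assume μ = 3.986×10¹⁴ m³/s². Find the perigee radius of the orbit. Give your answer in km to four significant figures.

r_a = 2.169×10⁷ m.
Specific energy ε = v²/2 − μ/r = -1.360×10⁷ J/kg, so a = −μ/(2ε) = 1.465×10⁷ m.
The apsides satisfy r_p + r_a = 2a, so the perigee radius is 2a − r_a = 7.612×10⁶ m = 7612.2 km.

perigee radius ≈ 7612 km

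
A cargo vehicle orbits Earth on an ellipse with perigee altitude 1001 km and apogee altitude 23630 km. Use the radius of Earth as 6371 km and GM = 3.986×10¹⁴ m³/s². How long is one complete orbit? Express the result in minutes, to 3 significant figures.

T ≈ 424 minutes

r_p = 6371 + 1001 = 7372.0 km = 7.3720×10⁶ m.
r_a = 6371 + 23630 = 30001 km = 3.0001×10⁷ m.
Semi-major axis a = (r_p + r_a)/2 = (7372.0 + 30001)/2 = 18686 km = 1.869×10⁷ m.
By Kepler's third law T = 2π√(a³/μ) = 2π × 4.046×10³ = 2.542×10⁴ s.
= 423.7 minutes.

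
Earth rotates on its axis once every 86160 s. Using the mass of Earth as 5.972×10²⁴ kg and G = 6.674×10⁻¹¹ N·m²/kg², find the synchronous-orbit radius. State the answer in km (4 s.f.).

r_sync ≈ 42160 km

μ = GM = 6.674×10⁻¹¹ × 5.972×10²⁴ = 3.986×10¹⁴ m³/s².
A synchronous orbit has period T, so by Kepler's third law a = (μT²/4π²)^(1/3).
μT²/4π² = 3.986×10¹⁴ × (8.616×10⁴)² / 39.48 = 7.495×10²² m³.
a = 4.216×10⁷ m = 42162 km.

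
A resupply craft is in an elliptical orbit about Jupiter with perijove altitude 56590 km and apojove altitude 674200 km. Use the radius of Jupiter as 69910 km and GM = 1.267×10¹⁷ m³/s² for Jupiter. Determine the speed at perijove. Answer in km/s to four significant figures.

r_p = 69910 + 56590 = 126500 km = 1.2650×10⁸ m.
r_a = 69910 + 674200 = 744110 km = 7.4411×10⁸ m.
Semi-major axis a = (r_p + r_a)/2 = 4.3530×10⁵ km = 4.353×10⁸ m.
Vis-viva: v² = μ(2/r − 1/a) = 1.267×10¹⁷ × (1.581×10⁻⁸ − 2.297×10⁻⁹) = 1.712×10⁹ m²/s².
v = 41380 m/s = 41.38 km/s.

v ≈ 41.38 km/s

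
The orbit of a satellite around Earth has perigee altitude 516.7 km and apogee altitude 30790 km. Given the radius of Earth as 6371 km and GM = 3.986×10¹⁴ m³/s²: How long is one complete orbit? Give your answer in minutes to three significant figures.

T ≈ 542 minutes

r_p = 6371 + 516.7 = 6887.7 km = 6.8877×10⁶ m.
r_a = 6371 + 30790 = 37161 km = 3.7161×10⁷ m.
Semi-major axis a = (r_p + r_a)/2 = (6887.7 + 37161)/2 = 22024 km = 2.202×10⁷ m.
By Kepler's third law T = 2π√(a³/μ) = 2π × 5.177×10³ = 3.253×10⁴ s.
= 542.1 minutes.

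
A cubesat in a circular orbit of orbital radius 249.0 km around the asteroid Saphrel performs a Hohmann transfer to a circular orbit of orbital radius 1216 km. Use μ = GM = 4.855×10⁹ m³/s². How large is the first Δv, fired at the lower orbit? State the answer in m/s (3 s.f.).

Δv ≈ 40.3 m/s

r₁ = 249.0 km = 2.490×10⁵ m.
r₂ = 1216 km = 1.216×10⁶ m.
Transfer ellipse a_t = (r₁ + r₂)/2 = 7.325×10⁵ m.
At r₁: circular v_c1 = √(μ/r₁) = 139.6 m/s; transfer-periapsis v_p = √[μ(2/r₁ − 1/a_t)] = 179.9 m/s.
Δv₁ = v_p − v_c1 = 40.28 m/s.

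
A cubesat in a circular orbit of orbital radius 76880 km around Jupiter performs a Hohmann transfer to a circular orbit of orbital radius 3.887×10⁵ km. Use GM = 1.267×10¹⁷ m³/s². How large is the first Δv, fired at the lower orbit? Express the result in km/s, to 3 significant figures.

Δv ≈ 11.9 km/s

r₁ = 76880 km = 7.688×10⁷ m.
r₂ = 3.887×10⁵ km = 3.887×10⁸ m.
Transfer ellipse a_t = (r₁ + r₂)/2 = 2.328×10⁸ m.
At r₁: circular v_c1 = √(μ/r₁) = 40600 m/s; transfer-perijove v_p = √[μ(2/r₁ − 1/a_t)] = 52460 m/s.
Δv₁ = v_p − v_c1 = 11860 m/s.
= 11.86 km/s.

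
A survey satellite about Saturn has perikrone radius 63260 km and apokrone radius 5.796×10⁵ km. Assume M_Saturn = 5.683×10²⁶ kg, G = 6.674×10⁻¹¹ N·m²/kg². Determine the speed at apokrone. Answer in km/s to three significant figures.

μ = GM = 6.674×10⁻¹¹ × 5.683×10²⁶ = 3.793×10¹⁶ m³/s².
Semi-major axis a = (r_p + r_a)/2 = 3.2143×10⁵ km = 3.214×10⁸ m.
Vis-viva: v² = μ(2/r − 1/a) = 3.793×10¹⁶ × (3.451×10⁻⁹ − 3.111×10⁻⁹) = 1.288×10⁷ m²/s².
v = 3589 m/s = 3.589 km/s.

v ≈ 3.59 km/s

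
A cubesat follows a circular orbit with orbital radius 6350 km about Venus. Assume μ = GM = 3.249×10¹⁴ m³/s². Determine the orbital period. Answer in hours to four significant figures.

r = 6350 km = 6.350×10⁶ m.
Kepler's third law: T = 2π√(r³/μ) = 2π√((6.350×10⁶)³ / 3.249×10¹⁴).
r³/μ = 7.881×10⁵ s², so T = 2π × 8.877×10² = 5.578×10³ s.
Converting: 5.578×10³ s ÷ 3600 = 1.549 hours.

T ≈ 1.549 hours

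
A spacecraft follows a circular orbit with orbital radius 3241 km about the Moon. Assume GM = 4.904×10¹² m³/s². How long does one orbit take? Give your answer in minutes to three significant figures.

T ≈ 276 minutes

r = 3241 km = 3.241×10⁶ m.
Kepler's third law: T = 2π√(r³/μ) = 2π√((3.241×10⁶)³ / 4.904×10¹²).
r³/μ = 6.942×10⁶ s², so T = 2π × 2.635×10³ = 1.655×10⁴ s.
Converting: 1.655×10⁴ s ÷ 60.00 = 275.9 minutes.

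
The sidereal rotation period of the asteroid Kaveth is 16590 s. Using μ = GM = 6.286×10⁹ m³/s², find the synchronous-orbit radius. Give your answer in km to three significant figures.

r_sync ≈ 353 km

A synchronous orbit has period T, so by Kepler's third law a = (μT²/4π²)^(1/3).
μT²/4π² = 6.286×10⁹ × (1.659×10⁴)² / 39.48 = 4.382×10¹⁶ m³.
a = 3.526×10⁵ m = 352.56 km.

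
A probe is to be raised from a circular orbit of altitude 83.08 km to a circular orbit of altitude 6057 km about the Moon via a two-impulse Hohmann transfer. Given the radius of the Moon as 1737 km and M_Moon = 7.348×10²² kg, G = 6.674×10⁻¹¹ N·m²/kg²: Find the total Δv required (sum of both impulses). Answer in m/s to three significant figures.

μ = GM = 6.674×10⁻¹¹ × 7.348×10²² = 4.904×10¹² m³/s².
r₁ = 1737 + 83.08 = 1820.1 km = 1.8201×10⁶ m.
r₂ = 1737 + 6057 = 7794.0 km = 7.7940×10⁶ m.
Transfer ellipse a_t = (r₁ + r₂)/2 = 4.807×10⁶ m.
At r₁: circular v_c1 = √(μ/r₁) = 1641 m/s; transfer-perilune v_p = √[μ(2/r₁ − 1/a_t)] = 2090 m/s.
Δv₁ = v_p − v_c1 = 448.7 m/s.
At r₂: circular v_c2 = √(μ/r₂) = 793.2 m/s; transfer-apolune v_a = √[μ(2/r₂ − 1/a_t)] = 488.1 m/s.
Δv₂ = v_c2 − v_a = 305.1 m/s.
Total Δv = Δv₁ + Δv₂ = 753.8 m/s.

Δv_total ≈ 754 m/s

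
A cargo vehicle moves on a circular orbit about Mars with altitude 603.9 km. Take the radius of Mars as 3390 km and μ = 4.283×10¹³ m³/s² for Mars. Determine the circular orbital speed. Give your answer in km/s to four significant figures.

v ≈ 3.275 km/s

r = 3390 + 603.9 = 3993.9 km = 3.9939×10⁶ m.
For a circular orbit v = √(μ/r) = √(4.283×10¹³ / 3.994×10⁶) = √(1.072×10⁷) = 3275 m/s.
That is 3.275 km/s.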